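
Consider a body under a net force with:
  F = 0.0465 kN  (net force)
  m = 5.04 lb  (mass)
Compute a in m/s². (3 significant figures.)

Rearranging F = m·a for a: a = F/m.
F = 0.0465 kN = 46.50 N; m = 5.04 lb = 2.286 kg.
a = 20.34 m/s²

20.3 m/s²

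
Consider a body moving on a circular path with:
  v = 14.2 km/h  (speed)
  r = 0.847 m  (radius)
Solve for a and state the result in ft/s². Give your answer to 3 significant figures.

60.3 ft/s²

a is given directly by: a = v²/r.
v = 14.2 km/h = 3.944 m/s; r = 0.847 m.
a = 18.37 m/s²
18.37 m/s² × (1 ft/s² / 0.3048 m/s²) = 60.27 ft/s²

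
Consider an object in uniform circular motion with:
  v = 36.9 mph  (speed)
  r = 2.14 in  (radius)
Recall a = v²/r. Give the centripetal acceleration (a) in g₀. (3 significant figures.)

a is given directly by: a = v²/r.
v = 36.9 mph = 16.50 m/s; r = 2.14 in = 0.05436 m.
a = 5006 m/s²
5006 m/s² × (1 g₀ / 9.807 m/s²) = 510.5 g₀

510 g₀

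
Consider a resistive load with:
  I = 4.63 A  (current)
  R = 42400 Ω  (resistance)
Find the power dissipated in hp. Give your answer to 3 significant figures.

Directly: P = I²R.
I = 4.63 A; R = 42400 Ω.
P = 9.089×10^5 W  (the unit combination reduces to kg·m²/s³ = W)
9.089×10^5 W × (1 hp / 745.7 W) = 1219 hp

1220 hp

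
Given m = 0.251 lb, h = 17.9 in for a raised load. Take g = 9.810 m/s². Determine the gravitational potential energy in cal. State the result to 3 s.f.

PE is given directly by: PE = mgh.
m = 0.251 lb = 0.1139 kg; h = 17.9 in = 0.4547 m; g = 9.810 m/s².
PE = 0.5078 J
0.5078 J × (1 cal / 4.184 J) = 0.1214 cal

0.121 cal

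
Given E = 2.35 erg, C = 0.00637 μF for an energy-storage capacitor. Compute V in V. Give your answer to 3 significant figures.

Rearranging E = ½C·V² for V: V = √(2E/C).
E = 2.35 erg = 2.350×10^-7 J; C = 0.00637 μF = 6.370×10^-9 F.
V = 8.590 V  (the unit combination reduces to kg·m²/(A·s³) = V)

8.59 V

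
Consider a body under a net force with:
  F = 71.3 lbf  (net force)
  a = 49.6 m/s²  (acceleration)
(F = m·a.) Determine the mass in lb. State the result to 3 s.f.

14.1 lb

Solving F = m·a for m: m = F/a.
F = 71.3 lbf = 317.2 N; a = 49.6 m/s².
m = 6.394 kg
6.394 kg × (1 lb / 0.4536 kg) = 14.10 lb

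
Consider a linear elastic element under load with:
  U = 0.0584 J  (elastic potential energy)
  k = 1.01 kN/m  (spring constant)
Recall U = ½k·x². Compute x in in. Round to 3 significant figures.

0.423 in

Rearranging U = ½k·x² for x: x = √(2U/k).
U = 0.0584 J; k = 1.01 kN/m = 1010 N/m.
x = 0.01075 m
0.01075 m × (1 in / 0.02540 m) = 0.4234 in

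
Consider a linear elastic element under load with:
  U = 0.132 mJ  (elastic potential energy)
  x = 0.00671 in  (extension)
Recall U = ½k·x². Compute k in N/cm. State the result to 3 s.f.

Rearranging U = ½k·x² for k: k = 2U/x².
U = 0.132 mJ = 1.320×10^-4 J; x = 0.00671 in = 1.704×10^-4 m.
k = 9088 N/m
9088 N/m × (1 N/cm / 100.0 N/m) = 90.88 N/cm

90.9 N/cm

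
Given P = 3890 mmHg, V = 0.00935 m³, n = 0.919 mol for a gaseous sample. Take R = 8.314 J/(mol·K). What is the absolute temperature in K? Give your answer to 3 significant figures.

635 K

From the ideal-gas law: T = PV/(nR).
P = 3890 mmHg = 5.186×10^5 Pa; V = 0.00935 m³; n = 0.919 mol; R = 8.314 J/(mol·K).
T = 634.7 K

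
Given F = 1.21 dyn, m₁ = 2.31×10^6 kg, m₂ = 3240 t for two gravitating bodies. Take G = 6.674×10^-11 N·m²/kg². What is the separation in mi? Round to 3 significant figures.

3.99 mi

Rearranging F = G·m₁·m₂/r² for r: r = √(G·m₁m₂/F).
F = 1.21 dyn = 1.210×10^-5 N; m₁ = 2.31×10^6 kg; m₂ = 3240 t = 3.240×10^6 kg; G = 6.674×10^-11 N·m²/kg².
r = 6425 m
6425 m × (1 mi / 1609 m) = 3.992 mi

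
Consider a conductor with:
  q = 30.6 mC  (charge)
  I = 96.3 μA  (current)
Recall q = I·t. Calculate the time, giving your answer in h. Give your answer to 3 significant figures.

Rearranging q = I·t for t: t = q/I.
q = 30.6 mC = 0.03060 C; I = 96.3 μA = 9.630×10^-5 A.
t = 317.8 s
317.8 s × (1 h / 3600 s) = 0.08827 h

0.0883 h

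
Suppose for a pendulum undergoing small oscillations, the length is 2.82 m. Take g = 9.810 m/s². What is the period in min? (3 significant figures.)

T is given directly by: T = 2π√(L/g).
L = 2.82 m; g = 9.810 m/s².
T = 3.369 s
3.369 s × (1 min / 60.00 s) = 0.05615 min

0.0561 min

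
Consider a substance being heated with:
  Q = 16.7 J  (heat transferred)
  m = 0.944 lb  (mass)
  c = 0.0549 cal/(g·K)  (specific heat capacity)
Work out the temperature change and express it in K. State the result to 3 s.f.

Rearranging Q = m·c·ΔT for ΔT: ΔT = Q/(m·c).
Q = 16.7 J; m = 0.944 lb = 0.4282 kg; c = 0.0549 cal/(g·K) = 229.7 J/(kg·K).
ΔT = 0.1698 K

0.170 K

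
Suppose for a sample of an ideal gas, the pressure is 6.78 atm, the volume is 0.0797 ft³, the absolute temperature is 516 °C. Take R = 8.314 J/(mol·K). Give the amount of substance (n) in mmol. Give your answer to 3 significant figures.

Solving PV = nRT for n: n = PV/(RT).
P = 6.78 atm = 6.870×10^5 Pa; V = 0.0797 ft³ = 0.002257 m³; T = 516 °C = 789.1 K; R = 8.314 J/(mol·K).
n = 0.2363 mol
0.2363 mol × (1 mmol / 0.001000 mol) = 236.3 mmol

236 mmol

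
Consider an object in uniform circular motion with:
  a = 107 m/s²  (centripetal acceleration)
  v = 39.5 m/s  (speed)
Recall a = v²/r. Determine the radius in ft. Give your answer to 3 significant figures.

47.8 ft

Solving a = v²/r for r: r = v²/a.
a = 107 m/s²; v = 39.5 m/s.
r = 14.58 m
14.58 m × (1 ft / 0.3048 m) = 47.84 ft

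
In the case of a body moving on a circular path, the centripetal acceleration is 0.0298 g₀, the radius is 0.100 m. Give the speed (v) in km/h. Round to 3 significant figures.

Rearranging: v = √(a·r).
a = 0.0298 g₀ = 0.2922 m/s²; r = 0.100 m.
v = 0.1709 m/s
0.1709 m/s × (1 km/h / 0.2778 m/s) = 0.6154 km/h

0.615 km/h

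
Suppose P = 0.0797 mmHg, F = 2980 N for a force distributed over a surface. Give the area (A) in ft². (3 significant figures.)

Rearranging P = F/A for A: A = F/P.
P = 0.0797 mmHg = 10.63 Pa; F = 2980 N.
A = 280.5 m²
280.5 m² × (1 ft² / 0.09290 m²) = 3019 ft²

3020 ft²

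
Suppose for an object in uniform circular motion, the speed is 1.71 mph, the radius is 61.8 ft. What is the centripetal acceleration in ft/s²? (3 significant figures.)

0.102 ft/s²

Directly: a = v²/r.
v = 1.71 mph = 0.7644 m/s; r = 61.8 ft = 18.84 m.
a = 0.03102 m/s²
0.03102 m/s² × (1 ft/s² / 0.3048 m/s²) = 0.1018 ft/s²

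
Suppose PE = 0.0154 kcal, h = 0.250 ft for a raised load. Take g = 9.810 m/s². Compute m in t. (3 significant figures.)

Rearranging: m = PE/(g·h).
PE = 0.0154 kcal = 64.43 J; h = 0.250 ft = 0.07620 m; g = 9.810 m/s².
m = 86.20 kg
86.20 kg × (1 t / 1000 kg) = 0.08620 t

0.0862 t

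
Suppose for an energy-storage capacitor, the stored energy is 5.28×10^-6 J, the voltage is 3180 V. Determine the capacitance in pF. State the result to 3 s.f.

Rearranging E = ½C·V² for C: C = 2E/V².
E = 5.28×10^-6 J; V = 3180 V.
C = 1.044×10^-12 F
1.044×10^-12 F × (1 pF / 1.000×10^-12 F) = 1.044 pF

1.04 pF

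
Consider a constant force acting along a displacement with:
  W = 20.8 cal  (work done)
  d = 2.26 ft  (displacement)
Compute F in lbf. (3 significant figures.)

28.4 lbf

Rearranging: F = W/d.
W = 20.8 cal = 87.03 J; d = 2.26 ft = 0.6888 m.
F = 126.3 N  (the unit combination reduces to kg·m/s² = N)
126.3 N × (1 lbf / 4.448 N) = 28.40 lbf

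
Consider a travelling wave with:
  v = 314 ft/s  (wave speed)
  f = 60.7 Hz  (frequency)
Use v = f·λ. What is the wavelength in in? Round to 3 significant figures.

62.1 in

Solving v = f·λ for λ: λ = v/f.
v = 314 ft/s = 95.71 m/s; f = 60.7 Hz.
λ = 1.577 m
1.577 m × (1 in / 0.02540 m) = 62.08 in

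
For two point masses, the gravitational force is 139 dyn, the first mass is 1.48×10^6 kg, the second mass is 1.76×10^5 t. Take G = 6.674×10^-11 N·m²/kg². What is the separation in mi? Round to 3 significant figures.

2.20 mi

Rearranging: r = √(G·m₁m₂/F).
F = 139 dyn = 0.001390 N; m₁ = 1.48×10^6 kg; m₂ = 1.76×10^5 t = 1.760×10^8 kg; G = 6.674×10^-11 N·m²/kg².
r = 3536 m
3536 m × (1 mi / 1609 m) = 2.197 mi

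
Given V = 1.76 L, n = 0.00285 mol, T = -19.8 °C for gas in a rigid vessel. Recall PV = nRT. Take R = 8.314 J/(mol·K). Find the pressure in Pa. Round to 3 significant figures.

From the ideal-gas law: P = nRT/V.
V = 1.76 L = 0.001760 m³; n = 0.00285 mol; T = -19.8 °C = 253.3 K; R = 8.314 J/(mol·K).
P = 3411 Pa  (the unit combination reduces to kg/(m·s²) = Pa)

3410 Pa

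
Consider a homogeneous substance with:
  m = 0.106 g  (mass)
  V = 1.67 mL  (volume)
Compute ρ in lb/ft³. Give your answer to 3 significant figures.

Directly: ρ = m/V.
m = 0.106 g = 1.060×10^-4 kg; V = 1.67 mL = 1.670×10^-6 m³.
ρ = 63.47 kg/m³
63.47 kg/m³ × (1 lb/ft³ / 16.02 kg/m³) = 3.962 lb/ft³

3.96 lb/ft³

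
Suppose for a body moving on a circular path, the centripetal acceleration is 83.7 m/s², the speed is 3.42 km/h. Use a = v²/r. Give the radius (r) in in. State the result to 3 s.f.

Rearranging a = v²/r for r: r = v²/a.
a = 83.7 m/s²; v = 3.42 km/h = 0.9500 m/s.
r = 0.01078 m
0.01078 m × (1 in / 0.02540 m) = 0.4245 in

0.425 in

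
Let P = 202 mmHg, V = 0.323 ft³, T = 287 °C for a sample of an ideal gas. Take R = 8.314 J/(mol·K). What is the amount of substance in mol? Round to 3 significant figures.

0.0529 mol

Rearranging PV = nRT for n: n = PV/(RT).
P = 202 mmHg = 26931 Pa; V = 0.323 ft³ = 0.009146 m³; T = 287 °C = 560.1 K; R = 8.314 J/(mol·K).
n = 0.05289 mol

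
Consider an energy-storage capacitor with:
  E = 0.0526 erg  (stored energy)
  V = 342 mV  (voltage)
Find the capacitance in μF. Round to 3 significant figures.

0.0899 μF

Solving E = ½C·V² for C: C = 2E/V².
E = 0.0526 erg = 5.260×10^-9 J; V = 342 mV = 0.3420 V.
C = 8.994×10^-8 F
8.994×10^-8 F × (1 μF / 1.000×10^-6 F) = 0.08994 μF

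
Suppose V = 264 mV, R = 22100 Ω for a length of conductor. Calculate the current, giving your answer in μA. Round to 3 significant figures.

From Ohm's law: I = V/R.
V = 264 mV = 0.2640 V; R = 22100 Ω.
I = 1.195×10^-5 A
1.195×10^-5 A × (1 μA / 1.000×10^-6 A) = 11.95 μA

11.9 μA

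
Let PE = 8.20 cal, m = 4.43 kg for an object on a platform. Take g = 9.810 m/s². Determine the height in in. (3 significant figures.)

31.1 in

Rearranging PE = m·g·h for h: h = PE/(m·g).
PE = 8.20 cal = 34.31 J; m = 4.43 kg; g = 9.810 m/s².
h = 0.7895 m
0.7895 m × (1 in / 0.02540 m) = 31.08 in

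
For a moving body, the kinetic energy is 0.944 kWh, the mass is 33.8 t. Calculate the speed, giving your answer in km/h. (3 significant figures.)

51.1 km/h

Rearranging KE = ½mv² for v: v = √(2·KE/m).
KE = 0.944 kWh = 3.398×10^6 J; m = 33.8 t = 33800 kg.
v = 14.18 m/s
14.18 m/s × (1 km/h / 0.2778 m/s) = 51.05 km/h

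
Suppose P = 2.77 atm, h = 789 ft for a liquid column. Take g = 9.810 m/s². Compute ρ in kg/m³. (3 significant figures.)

119 kg/m³

Solving P = ρ·g·h for ρ: ρ = P/(g·h).
P = 2.77 atm = 2.807×10^5 Pa; h = 789 ft = 240.5 m; g = 9.810 m/s².
ρ = 119.0 kg/m³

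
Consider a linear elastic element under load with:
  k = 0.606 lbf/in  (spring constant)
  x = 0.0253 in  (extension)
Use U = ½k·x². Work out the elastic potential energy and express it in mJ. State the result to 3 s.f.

0.0219 mJ

U is given directly by: U = ½kx².
k = 0.606 lbf/in = 106.1 N/m; x = 0.0253 in = 6.426×10^-4 m.
U = 2.191×10^-5 J
2.191×10^-5 J × (1 mJ / 0.001000 J) = 0.02191 mJ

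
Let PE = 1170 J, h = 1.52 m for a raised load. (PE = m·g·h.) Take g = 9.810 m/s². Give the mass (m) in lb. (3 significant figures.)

Rearranging PE = m·g·h for m: m = PE/(g·h).
PE = 1170 J; h = 1.52 m; g = 9.810 m/s².
m = 78.46 kg
78.46 kg × (1 lb / 0.4536 kg) = 173.0 lb

173 lb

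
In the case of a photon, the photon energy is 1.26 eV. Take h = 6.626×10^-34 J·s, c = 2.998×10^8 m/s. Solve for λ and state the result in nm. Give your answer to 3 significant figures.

984 nm

Rearranging E = h·c/λ for λ: λ = hc/E.
E = 1.26 eV = 2.019×10^-19 J; h = 6.626×10^-34 J·s; c = 2.998×10^8 m/s.
λ = 9.840×10^-7 m
9.840×10^-7 m × (1 nm / 1.000×10^-9 m) = 984.0 nm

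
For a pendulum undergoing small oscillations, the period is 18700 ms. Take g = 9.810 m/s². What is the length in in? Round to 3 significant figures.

Solving T = 2π√(L/g) for L: L = g·(T/2π)².
T = 18700 ms = 18.70 s; g = 9.810 m/s².
L = 86.89 m
86.89 m × (1 in / 0.02540 m) = 3421 in

3420 in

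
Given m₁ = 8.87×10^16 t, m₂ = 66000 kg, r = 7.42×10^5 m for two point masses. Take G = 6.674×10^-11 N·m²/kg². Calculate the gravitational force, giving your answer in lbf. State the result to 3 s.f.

From Newton's law of gravitation: F = Gm₁m₂/r².
m₁ = 8.87×10^16 t = 8.870×10^19 kg; m₂ = 66000 kg; r = 7.42×10^5 m; G = 6.674×10^-11 N·m²/kg².
F = 709.7 N
709.7 N × (1 lbf / 4.448 N) = 159.5 lbf

160 lbf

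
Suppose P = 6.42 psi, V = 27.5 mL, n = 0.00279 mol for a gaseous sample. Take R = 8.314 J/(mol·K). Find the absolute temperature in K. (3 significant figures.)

From the ideal-gas law: T = PV/(nR).
P = 6.42 psi = 44264 Pa; V = 27.5 mL = 2.750×10^-5 m³; n = 0.00279 mol; R = 8.314 J/(mol·K).
T = 52.48 K

52.5 K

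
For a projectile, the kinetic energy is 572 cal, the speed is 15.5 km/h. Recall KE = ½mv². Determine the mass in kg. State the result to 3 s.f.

Rearranging: m = 2·KE/v².
KE = 572 cal = 2393 J; v = 15.5 km/h = 4.306 m/s.
m = 258.2 kg

258 kg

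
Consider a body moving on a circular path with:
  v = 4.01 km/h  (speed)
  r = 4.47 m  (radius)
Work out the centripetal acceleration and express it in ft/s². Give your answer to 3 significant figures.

0.911 ft/s²

Directly: a = v²/r.
v = 4.01 km/h = 1.114 m/s; r = 4.47 m.
a = 0.2776 m/s²
0.2776 m/s² × (1 ft/s² / 0.3048 m/s²) = 0.9107 ft/s²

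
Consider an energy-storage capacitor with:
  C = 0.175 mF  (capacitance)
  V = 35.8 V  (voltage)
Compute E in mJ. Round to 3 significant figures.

Directly: E = ½CV².
C = 0.175 mF = 1.750×10^-4 F; V = 35.8 V.
E = 0.1121 J
0.1121 J × (1 mJ / 0.001000 J) = 112.1 mJ

112 mJ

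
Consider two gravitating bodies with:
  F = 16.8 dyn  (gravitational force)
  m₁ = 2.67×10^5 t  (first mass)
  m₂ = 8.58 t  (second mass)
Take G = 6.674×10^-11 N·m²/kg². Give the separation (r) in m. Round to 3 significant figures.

954 m

Rearranging: r = √(G·m₁m₂/F).
F = 16.8 dyn = 1.680×10^-4 N; m₁ = 2.67×10^5 t = 2.670×10^8 kg; m₂ = 8.58 t = 8580 kg; G = 6.674×10^-11 N·m²/kg².
r = 954.0 m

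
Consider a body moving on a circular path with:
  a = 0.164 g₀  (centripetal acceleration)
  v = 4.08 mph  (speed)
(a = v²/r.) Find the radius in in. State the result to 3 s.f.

Solving a = v²/r for r: r = v²/a.
a = 0.164 g₀ = 1.608 m/s²; v = 4.08 mph = 1.824 m/s.
r = 2.068 m
2.068 m × (1 in / 0.02540 m) = 81.44 in

81.4 in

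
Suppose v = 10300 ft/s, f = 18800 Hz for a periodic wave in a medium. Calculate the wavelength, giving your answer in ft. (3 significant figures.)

Rearranging: λ = v/f.
v = 10300 ft/s = 3139 m/s; f = 18800 Hz.
λ = 0.1670 m
0.1670 m × (1 ft / 0.3048 m) = 0.5479 ft

0.548 ft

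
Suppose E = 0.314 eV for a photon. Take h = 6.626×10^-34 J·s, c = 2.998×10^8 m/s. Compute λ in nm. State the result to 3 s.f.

3950 nm

Rearranging: λ = hc/E.
E = 0.314 eV = 5.031×10^-20 J; h = 6.626×10^-34 J·s; c = 2.998×10^8 m/s.
λ = 3.949×10^-6 m
3.949×10^-6 m × (1 nm / 1.000×10^-9 m) = 3949 nm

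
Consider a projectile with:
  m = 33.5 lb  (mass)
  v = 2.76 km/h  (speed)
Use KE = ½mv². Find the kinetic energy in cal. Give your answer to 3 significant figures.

1.07 cal

Directly: KE = ½mv².
m = 33.5 lb = 15.20 kg; v = 2.76 km/h = 0.7667 m/s.
KE = 4.466 J  (the unit combination reduces to kg·m²/s² = J)
4.466 J × (1 cal / 4.184 J) = 1.067 cal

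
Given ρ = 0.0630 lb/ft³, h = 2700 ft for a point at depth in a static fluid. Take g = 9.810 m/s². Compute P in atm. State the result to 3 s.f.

0.0804 atm

P is given directly by: P = ρgh.
ρ = 0.0630 lb/ft³ = 1.009 kg/m³; h = 2700 ft = 823.0 m; g = 9.810 m/s².
P = 8147 Pa  (the unit combination reduces to kg/(m·s²) = Pa)
8147 Pa × (1 atm / 1.013×10^5 Pa) = 0.08041 atm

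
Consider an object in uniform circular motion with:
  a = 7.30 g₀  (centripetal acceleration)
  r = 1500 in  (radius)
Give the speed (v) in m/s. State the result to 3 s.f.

Solving a = v²/r for v: v = √(a·r).
a = 7.30 g₀ = 71.59 m/s²; r = 1500 in = 38.10 m.
v = 52.23 m/s

52.2 m/s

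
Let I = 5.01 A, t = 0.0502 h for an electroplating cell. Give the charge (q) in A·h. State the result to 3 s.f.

q is given directly by: q = It.
I = 5.01 A; t = 0.0502 h = 180.7 s.
q = 905.4 C
905.4 C × (1 A·h / 3600 C) = 0.2515 A·h

0.252 A·h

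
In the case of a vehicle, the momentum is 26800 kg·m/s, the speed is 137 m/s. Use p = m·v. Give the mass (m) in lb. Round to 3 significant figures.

Solving p = m·v for m: m = p/v.
p = 26800 kg·m/s; v = 137 m/s.
m = 195.6 kg
195.6 kg × (1 lb / 0.4536 kg) = 431.3 lb

431 lb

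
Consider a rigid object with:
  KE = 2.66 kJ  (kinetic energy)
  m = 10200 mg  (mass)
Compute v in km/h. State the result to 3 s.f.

Rearranging: v = √(2·KE/m).
KE = 2.66 kJ = 2660 J; m = 10200 mg = 0.01020 kg.
v = 722.2 m/s
722.2 m/s × (1 km/h / 0.2778 m/s) = 2600 km/h

2600 km/h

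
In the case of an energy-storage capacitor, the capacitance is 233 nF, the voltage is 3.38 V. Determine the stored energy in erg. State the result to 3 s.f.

13.3 erg

Directly: E = ½CV².
C = 233 nF = 2.330×10^-7 F; V = 3.38 V.
E = 1.331×10^-6 J  (the unit combination reduces to kg·m²/s² = J)
1.331×10^-6 J × (1 erg / 1.000×10^-7 J) = 13.31 erg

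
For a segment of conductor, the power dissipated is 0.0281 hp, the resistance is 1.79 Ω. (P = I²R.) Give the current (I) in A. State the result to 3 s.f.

3.42 A

Solving P = I²R for I: I = √(P/R).
P = 0.0281 hp = 20.95 W; R = 1.79 Ω.
I = 3.421 A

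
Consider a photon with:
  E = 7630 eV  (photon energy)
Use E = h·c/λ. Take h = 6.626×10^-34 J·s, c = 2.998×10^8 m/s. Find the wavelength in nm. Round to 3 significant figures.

Rearranging: λ = hc/E.
E = 7630 eV = 1.222×10^-15 J; h = 6.626×10^-34 J·s; c = 2.998×10^8 m/s.
λ = 1.625×10^-10 m
1.625×10^-10 m × (1 nm / 1.000×10^-9 m) = 0.1625 nm

0.162 nm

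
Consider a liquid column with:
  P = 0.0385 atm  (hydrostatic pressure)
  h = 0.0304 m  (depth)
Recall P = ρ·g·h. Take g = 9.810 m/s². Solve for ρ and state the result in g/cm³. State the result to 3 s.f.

13.1 g/cm³

Solving P = ρ·g·h for ρ: ρ = P/(g·h).
P = 0.0385 atm = 3901 Pa; h = 0.0304 m; g = 9.810 m/s².
ρ = 13081 kg/m³
13081 kg/m³ × (1 g/cm³ / 1000 kg/m³) = 13.08 g/cm³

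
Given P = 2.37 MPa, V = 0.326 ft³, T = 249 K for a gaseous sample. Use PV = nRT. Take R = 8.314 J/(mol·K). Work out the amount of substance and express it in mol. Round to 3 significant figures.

From the ideal-gas law: n = PV/(RT).
P = 2.37 MPa = 2.370×10^6 Pa; V = 0.326 ft³ = 0.009231 m³; T = 249 K; R = 8.314 J/(mol·K).
n = 10.57 mol

10.6 mol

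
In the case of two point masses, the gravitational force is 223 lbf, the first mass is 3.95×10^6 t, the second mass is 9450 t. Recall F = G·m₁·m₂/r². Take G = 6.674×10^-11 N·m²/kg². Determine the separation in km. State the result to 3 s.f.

Rearranging: r = √(G·m₁m₂/F).
F = 223 lbf = 992.0 N; m₁ = 3.95×10^6 t = 3.950×10^9 kg; m₂ = 9450 t = 9.450×10^6 kg; G = 6.674×10^-11 N·m²/kg².
r = 50.11 m
50.11 m × (1 km / 1000 m) = 0.05011 km

0.0501 km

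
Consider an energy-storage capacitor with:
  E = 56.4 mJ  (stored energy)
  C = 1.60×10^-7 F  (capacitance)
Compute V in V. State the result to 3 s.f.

Solving E = ½C·V² for V: V = √(2E/C).
E = 56.4 mJ = 0.05640 J; C = 1.60×10^-7 F.
V = 839.6 V

840 V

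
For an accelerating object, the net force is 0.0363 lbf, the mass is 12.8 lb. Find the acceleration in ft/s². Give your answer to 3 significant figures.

0.0912 ft/s²

Rearranging: a = F/m.
F = 0.0363 lbf = 0.1615 N; m = 12.8 lb = 5.806 kg.
a = 0.02781 m/s²
0.02781 m/s² × (1 ft/s² / 0.3048 m/s²) = 0.09124 ft/s²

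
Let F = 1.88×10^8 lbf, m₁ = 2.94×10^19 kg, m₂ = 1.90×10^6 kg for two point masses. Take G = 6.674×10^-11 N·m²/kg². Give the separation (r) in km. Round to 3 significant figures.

Rearranging: r = √(G·m₁m₂/F).
F = 1.88×10^8 lbf = 8.363×10^8 N; m₁ = 2.94×10^19 kg; m₂ = 1.90×10^6 kg; G = 6.674×10^-11 N·m²/kg².
r = 2111 m
2111 m × (1 km / 1000 m) = 2.111 km

2.11 km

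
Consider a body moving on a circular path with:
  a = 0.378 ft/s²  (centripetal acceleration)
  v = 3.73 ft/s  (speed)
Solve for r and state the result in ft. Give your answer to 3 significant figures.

36.8 ft

Rearranging a = v²/r for r: r = v²/a.
a = 0.378 ft/s² = 0.1152 m/s²; v = 3.73 ft/s = 1.137 m/s.
r = 11.22 m
11.22 m × (1 ft / 0.3048 m) = 36.81 ft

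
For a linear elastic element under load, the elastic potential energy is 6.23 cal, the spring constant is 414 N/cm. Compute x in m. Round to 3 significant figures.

0.0355 m

Rearranging: x = √(2U/k).
U = 6.23 cal = 26.07 J; k = 414 N/cm = 41400 N/m.
x = 0.03549 m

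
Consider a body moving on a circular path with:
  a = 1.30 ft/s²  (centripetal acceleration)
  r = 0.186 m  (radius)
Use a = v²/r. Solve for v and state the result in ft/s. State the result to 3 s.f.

Solving a = v²/r for v: v = √(a·r).
a = 1.30 ft/s² = 0.3962 m/s²; r = 0.186 m.
v = 0.2715 m/s
0.2715 m/s × (1 ft/s / 0.3048 m/s) = 0.8907 ft/s

0.891 ft/s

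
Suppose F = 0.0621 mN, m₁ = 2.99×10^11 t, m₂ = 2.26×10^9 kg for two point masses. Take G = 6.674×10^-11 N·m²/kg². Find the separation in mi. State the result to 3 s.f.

5.30×10^5 mi

Rearranging F = G·m₁·m₂/r² for r: r = √(G·m₁m₂/F).
F = 0.0621 mN = 6.210×10^-5 N; m₁ = 2.99×10^11 t = 2.990×10^14 kg; m₂ = 2.26×10^9 kg; G = 6.674×10^-11 N·m²/kg².
r = 8.522×10^8 m
8.522×10^8 m × (1 mi / 1609 m) = 5.295×10^5 mi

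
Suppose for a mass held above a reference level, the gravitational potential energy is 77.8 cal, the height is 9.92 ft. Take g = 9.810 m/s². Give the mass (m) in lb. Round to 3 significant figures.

24.2 lb

Rearranging PE = m·g·h for m: m = PE/(g·h).
PE = 77.8 cal = 325.5 J; h = 9.92 ft = 3.024 m; g = 9.810 m/s².
m = 10.97 kg
10.97 kg × (1 lb / 0.4536 kg) = 24.19 lb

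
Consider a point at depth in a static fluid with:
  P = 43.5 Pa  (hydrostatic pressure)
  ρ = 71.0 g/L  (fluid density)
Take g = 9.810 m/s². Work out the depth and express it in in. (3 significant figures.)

2.46 in

Rearranging: h = P/(ρ·g).
P = 43.5 Pa; ρ = 71.0 g/L = 71.00 kg/m³; g = 9.810 m/s².
h = 0.06245 m
0.06245 m × (1 in / 0.02540 m) = 2.459 in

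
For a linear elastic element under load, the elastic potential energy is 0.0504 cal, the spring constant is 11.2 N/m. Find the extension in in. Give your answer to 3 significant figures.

7.64 in

Rearranging: x = √(2U/k).
U = 0.0504 cal = 0.2109 J; k = 11.2 N/m.
x = 0.1941 m
0.1941 m × (1 in / 0.02540 m) = 7.640 in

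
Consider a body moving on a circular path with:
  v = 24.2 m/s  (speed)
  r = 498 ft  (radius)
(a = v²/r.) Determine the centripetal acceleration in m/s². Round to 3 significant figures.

3.86 m/s²

a is given directly by: a = v²/r.
v = 24.2 m/s; r = 498 ft = 151.8 m.
a = 3.858 m/s²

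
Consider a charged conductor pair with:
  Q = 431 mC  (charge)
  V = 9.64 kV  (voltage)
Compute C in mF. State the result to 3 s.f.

0.0447 mF

C is given directly by: C = Q/V.
Q = 431 mC = 0.4310 C; V = 9.64 kV = 9640 V.
C = 4.471×10^-5 F
4.471×10^-5 F × (1 mF / 0.001000 F) = 0.04471 mF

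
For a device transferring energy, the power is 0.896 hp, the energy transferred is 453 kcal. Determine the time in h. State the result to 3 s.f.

Solving P = W/t for t: t = W/P.
P = 0.896 hp = 668.1 W; W = 453 kcal = 1.895×10^6 J.
t = 2837 s
2837 s × (1 h / 3600 s) = 0.7880 h

0.788 h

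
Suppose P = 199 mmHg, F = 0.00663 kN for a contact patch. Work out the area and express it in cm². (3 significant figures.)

Rearranging: A = F/P.
P = 199 mmHg = 26531 Pa; F = 0.00663 kN = 6.630 N.
A = 2.499×10^-4 m²
2.499×10^-4 m² × (1 cm² / 1.000×10^-4 m²) = 2.499 cm²

2.50 cm²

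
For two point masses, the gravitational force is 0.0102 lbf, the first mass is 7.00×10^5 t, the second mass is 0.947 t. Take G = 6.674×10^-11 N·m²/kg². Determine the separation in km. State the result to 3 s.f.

From Newton's law of gravitation: r = √(G·m₁m₂/F).
F = 0.0102 lbf = 0.04537 N; m₁ = 7.00×10^5 t = 7.000×10^8 kg; m₂ = 0.947 t = 947.0 kg; G = 6.674×10^-11 N·m²/kg².
r = 31.23 m
31.23 m × (1 km / 1000 m) = 0.03123 km

0.0312 km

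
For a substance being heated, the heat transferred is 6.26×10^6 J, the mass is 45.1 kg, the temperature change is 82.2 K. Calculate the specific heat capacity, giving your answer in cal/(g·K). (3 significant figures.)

Rearranging: c = Q/(m·ΔT).
Q = 6.26×10^6 J; m = 45.1 kg; ΔT = 82.2 K.
c = 1689 J/(kg·K)
1689 J/(kg·K) × (1 cal/(g·K) / 4184 J/(kg·K)) = 0.4036 cal/(g·K)

0.404 cal/(g·K)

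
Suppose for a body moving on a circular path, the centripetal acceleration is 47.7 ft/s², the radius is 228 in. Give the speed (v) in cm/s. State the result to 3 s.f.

Rearranging: v = √(a·r).
a = 47.7 ft/s² = 14.54 m/s²; r = 228 in = 5.791 m.
v = 9.176 m/s
9.176 m/s × (1 cm/s / 0.01000 m/s) = 917.6 cm/s

918 cm/s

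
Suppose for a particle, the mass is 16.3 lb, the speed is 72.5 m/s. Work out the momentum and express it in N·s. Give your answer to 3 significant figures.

536 N·s

p is given directly by: p = mv.
m = 16.3 lb = 7.394 kg; v = 72.5 m/s.
p = 536.0 kg·m/s
Since 1 N·s = 1 kg·m/s, 536.0 N·s.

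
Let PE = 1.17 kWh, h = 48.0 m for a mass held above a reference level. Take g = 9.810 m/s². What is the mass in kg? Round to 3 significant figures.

Rearranging PE = m·g·h for m: m = PE/(g·h).
PE = 1.17 kWh = 4.212×10^6 J; h = 48.0 m; g = 9.810 m/s².
m = 8945 kg

8940 kg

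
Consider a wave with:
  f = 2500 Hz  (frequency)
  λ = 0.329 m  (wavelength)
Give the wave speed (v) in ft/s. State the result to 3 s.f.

Directly: v = fλ.
f = 2500 Hz; λ = 0.329 m.
v = 822.5 m/s
822.5 m/s × (1 ft/s / 0.3048 m/s) = 2698 ft/s

2700 ft/s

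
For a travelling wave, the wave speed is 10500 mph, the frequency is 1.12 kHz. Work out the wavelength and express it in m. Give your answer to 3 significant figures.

4.19 m

Solving v = f·λ for λ: λ = v/f.
v = 10500 mph = 4694 m/s; f = 1.12 kHz = 1120 Hz.
λ = 4.191 m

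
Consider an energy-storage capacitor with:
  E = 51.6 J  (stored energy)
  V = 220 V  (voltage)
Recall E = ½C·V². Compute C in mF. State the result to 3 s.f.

Solving E = ½C·V² for C: C = 2E/V².
E = 51.6 J; V = 220 V.
C = 0.002132 F
0.002132 F × (1 mF / 0.001000 F) = 2.132 mF

2.13 mF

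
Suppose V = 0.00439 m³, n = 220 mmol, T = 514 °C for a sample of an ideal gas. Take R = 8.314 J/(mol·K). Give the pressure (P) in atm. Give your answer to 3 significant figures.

3.24 atm

From the ideal-gas law: P = nRT/V.
V = 0.00439 m³; n = 220 mmol = 0.2200 mol; T = 514 °C = 787.1 K; R = 8.314 J/(mol·K).
P = 3.280×10^5 Pa  (the unit combination reduces to kg/(m·s²) = Pa)
3.280×10^5 Pa × (1 atm / 1.013×10^5 Pa) = 3.237 atm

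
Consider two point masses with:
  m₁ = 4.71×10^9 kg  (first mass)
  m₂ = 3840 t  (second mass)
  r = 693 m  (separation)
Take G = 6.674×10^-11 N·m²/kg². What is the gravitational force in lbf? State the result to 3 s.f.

0.565 lbf

F is given directly by: F = Gm₁m₂/r².
m₁ = 4.71×10^9 kg; m₂ = 3840 t = 3.840×10^6 kg; r = 693 m; G = 6.674×10^-11 N·m²/kg².
F = 2.513 N
2.513 N × (1 lbf / 4.448 N) = 0.5650 lbf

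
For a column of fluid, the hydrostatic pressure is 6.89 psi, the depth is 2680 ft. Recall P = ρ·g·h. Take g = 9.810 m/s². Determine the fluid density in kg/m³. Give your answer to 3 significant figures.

5.93 kg/m³

Rearranging P = ρ·g·h for ρ: ρ = P/(g·h).
P = 6.89 psi = 47505 Pa; h = 2680 ft = 816.9 m; g = 9.810 m/s².
ρ = 5.928 kg/m³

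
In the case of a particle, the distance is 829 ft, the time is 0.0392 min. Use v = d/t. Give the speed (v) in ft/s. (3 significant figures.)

352 ft/s

Directly: v = d/t.
d = 829 ft = 252.7 m; t = 0.0392 min = 2.352 s.
v = 107.4 m/s
107.4 m/s × (1 ft/s / 0.3048 m/s) = 352.5 ft/s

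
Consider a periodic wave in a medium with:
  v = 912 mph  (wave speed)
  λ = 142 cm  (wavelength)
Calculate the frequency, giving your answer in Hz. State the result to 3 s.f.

287 Hz

Rearranging v = f·λ for f: f = v/λ.
v = 912 mph = 407.7 m/s; λ = 142 cm = 1.420 m.
f = 287.1 Hz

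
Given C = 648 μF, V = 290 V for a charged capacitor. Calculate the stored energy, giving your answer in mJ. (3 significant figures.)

27200 mJ

E is given directly by: E = ½CV².
C = 648 μF = 6.480×10^-4 F; V = 290 V.
E = 27.25 J
27.25 J × (1 mJ / 0.001000 J) = 27248 mJ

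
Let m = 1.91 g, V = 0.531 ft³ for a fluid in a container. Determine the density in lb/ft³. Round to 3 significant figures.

Directly: ρ = m/V.
m = 1.91 g = 0.001910 kg; V = 0.531 ft³ = 0.01504 m³.
ρ = 0.1270 kg/m³
0.1270 kg/m³ × (1 lb/ft³ / 16.02 kg/m³) = 0.007930 lb/ft³

0.00793 lb/ft³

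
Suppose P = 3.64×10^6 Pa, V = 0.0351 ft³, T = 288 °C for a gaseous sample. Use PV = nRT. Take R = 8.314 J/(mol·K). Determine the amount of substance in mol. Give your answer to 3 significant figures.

From the ideal-gas law: n = PV/(RT).
P = 3.64×10^6 Pa; V = 0.0351 ft³ = 9.939×10^-4 m³; T = 288 °C = 561.1 K; R = 8.314 J/(mol·K).
n = 0.7755 mol

0.775 mol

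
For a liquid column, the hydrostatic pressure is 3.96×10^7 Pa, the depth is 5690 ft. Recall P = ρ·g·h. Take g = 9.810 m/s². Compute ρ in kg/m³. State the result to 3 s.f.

2330 kg/m³

Rearranging P = ρ·g·h for ρ: ρ = P/(g·h).
P = 3.96×10^7 Pa; h = 5690 ft = 1734 m; g = 9.810 m/s².
ρ = 2328 kg/m³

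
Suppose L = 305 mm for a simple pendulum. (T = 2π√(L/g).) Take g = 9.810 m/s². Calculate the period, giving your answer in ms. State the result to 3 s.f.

Directly: T = 2π√(L/g).
L = 305 mm = 0.3050 m; g = 9.810 m/s².
T = 1.108 s
1.108 s × (1 ms / 0.001000 s) = 1108 ms

1110 ms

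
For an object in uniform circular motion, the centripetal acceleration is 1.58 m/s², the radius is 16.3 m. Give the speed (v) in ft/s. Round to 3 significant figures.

16.6 ft/s

Rearranging a = v²/r for v: v = √(a·r).
a = 1.58 m/s²; r = 16.3 m.
v = 5.075 m/s
5.075 m/s × (1 ft/s / 0.3048 m/s) = 16.65 ft/s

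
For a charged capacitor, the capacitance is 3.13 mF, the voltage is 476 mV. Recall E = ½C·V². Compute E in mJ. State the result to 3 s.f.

0.355 mJ

E is given directly by: E = ½CV².
C = 3.13 mF = 0.003130 F; V = 476 mV = 0.4760 V.
E = 3.546×10^-4 J
3.546×10^-4 J × (1 mJ / 0.001000 J) = 0.3546 mJ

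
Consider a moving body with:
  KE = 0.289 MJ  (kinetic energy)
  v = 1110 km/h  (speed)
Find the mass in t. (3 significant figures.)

0.00608 t

Solving KE = ½mv² for m: m = 2·KE/v².
KE = 0.289 MJ = 2.890×10^5 J; v = 1110 km/h = 308.3 m/s.
m = 6.080 kg
6.080 kg × (1 t / 1000 kg) = 0.006080 t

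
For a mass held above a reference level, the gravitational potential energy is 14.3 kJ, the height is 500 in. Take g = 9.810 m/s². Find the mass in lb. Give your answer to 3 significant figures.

Rearranging: m = PE/(g·h).
PE = 14.3 kJ = 14300 J; h = 500 in = 12.70 m; g = 9.810 m/s².
m = 114.8 kg
114.8 kg × (1 lb / 0.4536 kg) = 253.0 lb

253 lb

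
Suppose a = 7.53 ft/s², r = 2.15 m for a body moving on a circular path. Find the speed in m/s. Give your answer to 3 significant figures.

Rearranging: v = √(a·r).
a = 7.53 ft/s² = 2.295 m/s²; r = 2.15 m.
v = 2.221 m/s

2.22 m/s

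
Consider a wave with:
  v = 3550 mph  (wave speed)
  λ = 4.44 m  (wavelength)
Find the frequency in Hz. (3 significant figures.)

Rearranging: f = v/λ.
v = 3550 mph = 1587 m/s; λ = 4.44 m.
f = 357.4 Hz

357 Hz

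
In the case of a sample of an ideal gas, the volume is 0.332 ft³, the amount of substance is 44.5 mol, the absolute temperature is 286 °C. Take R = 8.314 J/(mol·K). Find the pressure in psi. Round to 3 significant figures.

3190 psi

P is given directly by: P = nRT/V.
V = 0.332 ft³ = 0.009401 m³; n = 44.5 mol; T = 286 °C = 559.1 K; R = 8.314 J/(mol·K).
P = 2.200×10^7 Pa
2.200×10^7 Pa × (1 psi / 6895 Pa) = 3192 psi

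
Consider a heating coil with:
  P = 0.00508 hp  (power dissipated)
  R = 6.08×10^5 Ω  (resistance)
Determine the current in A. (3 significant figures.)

Solving P = I²R for I: I = √(P/R).
P = 0.00508 hp = 3.788 W; R = 6.08×10^5 Ω.
I = 0.002496 A

0.00250 A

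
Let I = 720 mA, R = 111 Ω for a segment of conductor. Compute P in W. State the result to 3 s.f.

P is given directly by: P = I²R.
I = 720 mA = 0.7200 A; R = 111 Ω.
P = 57.54 W  (the unit combination reduces to kg·m²/s³ = W)

57.5 W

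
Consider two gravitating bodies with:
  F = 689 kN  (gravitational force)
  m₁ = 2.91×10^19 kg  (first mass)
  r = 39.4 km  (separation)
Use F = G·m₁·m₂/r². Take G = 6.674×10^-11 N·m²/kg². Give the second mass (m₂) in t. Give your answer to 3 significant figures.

551 t

From Newton's law of gravitation: m₂ = F·r²/(G·m₁).
F = 689 kN = 6.890×10^5 N; m₁ = 2.91×10^19 kg; r = 39.4 km = 39400 m; G = 6.674×10^-11 N·m²/kg².
m₂ = 5.507×10^5 kg
5.507×10^5 kg × (1 t / 1000 kg) = 550.7 t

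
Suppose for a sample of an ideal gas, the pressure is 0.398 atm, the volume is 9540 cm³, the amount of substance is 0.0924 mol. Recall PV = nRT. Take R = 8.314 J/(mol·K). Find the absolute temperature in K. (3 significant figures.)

501 K

From the ideal-gas law: T = PV/(nR).
P = 0.398 atm = 40327 Pa; V = 9540 cm³ = 0.009540 m³; n = 0.0924 mol; R = 8.314 J/(mol·K).
T = 500.8 K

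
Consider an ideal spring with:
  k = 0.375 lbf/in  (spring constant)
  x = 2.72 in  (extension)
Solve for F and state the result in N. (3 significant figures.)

F is given directly by: F = kx.
k = 0.375 lbf/in = 65.67 N/m; x = 2.72 in = 0.06909 m.
F = 4.537 N  (the unit combination reduces to kg·m/s² = N)

4.54 N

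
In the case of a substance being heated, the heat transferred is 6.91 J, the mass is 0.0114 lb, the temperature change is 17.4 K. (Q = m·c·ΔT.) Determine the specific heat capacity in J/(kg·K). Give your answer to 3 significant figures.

76.8 J/(kg·K)

Rearranging Q = m·c·ΔT for c: c = Q/(m·ΔT).
Q = 6.91 J; m = 0.0114 lb = 0.005171 kg; ΔT = 17.4 K.
c = 76.80 J/(kg·K)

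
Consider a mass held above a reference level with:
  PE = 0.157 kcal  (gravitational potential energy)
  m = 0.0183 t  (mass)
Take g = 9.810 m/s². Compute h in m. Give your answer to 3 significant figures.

Rearranging PE = m·g·h for h: h = PE/(m·g).
PE = 0.157 kcal = 656.9 J; m = 0.0183 t = 18.30 kg; g = 9.810 m/s².
h = 3.659 m

3.66 m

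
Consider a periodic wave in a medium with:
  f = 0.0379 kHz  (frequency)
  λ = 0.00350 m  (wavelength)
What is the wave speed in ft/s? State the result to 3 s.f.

Directly: v = fλ.
f = 0.0379 kHz = 37.90 Hz; λ = 0.00350 m.
v = 0.1327 m/s
0.1327 m/s × (1 ft/s / 0.3048 m/s) = 0.4352 ft/s

0.435 ft/s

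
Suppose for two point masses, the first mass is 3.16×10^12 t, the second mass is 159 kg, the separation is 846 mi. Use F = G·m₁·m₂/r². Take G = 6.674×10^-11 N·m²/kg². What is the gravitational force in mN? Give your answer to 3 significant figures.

From Newton's law of gravitation: F = Gm₁m₂/r².
m₁ = 3.16×10^12 t = 3.160×10^15 kg; m₂ = 159 kg; r = 846 mi = 1.362×10^6 m; G = 6.674×10^-11 N·m²/kg².
F = 1.809×10^-5 N
1.809×10^-5 N × (1 mN / 0.001000 N) = 0.01809 mN

0.0181 mN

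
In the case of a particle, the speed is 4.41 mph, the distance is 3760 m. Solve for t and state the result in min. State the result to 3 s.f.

31.8 min

Solving v = d/t for t: t = d/v.
v = 4.41 mph = 1.971 m/s; d = 3760 m.
t = 1907 s
1907 s × (1 min / 60.00 s) = 31.79 min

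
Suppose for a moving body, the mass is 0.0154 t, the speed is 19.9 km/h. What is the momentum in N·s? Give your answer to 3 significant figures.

p is given directly by: p = mv.
m = 0.0154 t = 15.40 kg; v = 19.9 km/h = 5.528 m/s.
p = 85.13 kg·m/s
Since 1 N·s = 1 kg·m/s, 85.13 N·s.

85.1 N·s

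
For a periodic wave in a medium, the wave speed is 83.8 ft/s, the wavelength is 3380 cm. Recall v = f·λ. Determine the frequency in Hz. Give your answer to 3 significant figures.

Rearranging v = f·λ for f: f = v/λ.
v = 83.8 ft/s = 25.54 m/s; λ = 3380 cm = 33.80 m.
f = 0.7557 Hz

0.756 Hz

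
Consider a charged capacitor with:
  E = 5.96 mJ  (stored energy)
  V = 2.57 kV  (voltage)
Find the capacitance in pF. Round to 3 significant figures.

Rearranging E = ½C·V² for C: C = 2E/V².
E = 5.96 mJ = 0.005960 J; V = 2.57 kV = 2570 V.
C = 1.805×10^-9 F
1.805×10^-9 F × (1 pF / 1.000×10^-12 F) = 1805 pF

1800 pF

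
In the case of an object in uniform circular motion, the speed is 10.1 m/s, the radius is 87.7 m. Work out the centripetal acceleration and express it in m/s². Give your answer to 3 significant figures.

a is given directly by: a = v²/r.
v = 10.1 m/s; r = 87.7 m.
a = 1.163 m/s²

1.16 m/s²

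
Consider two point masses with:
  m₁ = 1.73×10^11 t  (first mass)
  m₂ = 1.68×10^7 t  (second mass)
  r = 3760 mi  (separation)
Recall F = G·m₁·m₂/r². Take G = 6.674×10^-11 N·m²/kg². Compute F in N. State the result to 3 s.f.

5.30 N

F is given directly by: F = Gm₁m₂/r².
m₁ = 1.73×10^11 t = 1.730×10^14 kg; m₂ = 1.68×10^7 t = 1.680×10^10 kg; r = 3760 mi = 6.051×10^6 m; G = 6.674×10^-11 N·m²/kg².
F = 5.297 N  (the unit combination reduces to kg·m/s² = N)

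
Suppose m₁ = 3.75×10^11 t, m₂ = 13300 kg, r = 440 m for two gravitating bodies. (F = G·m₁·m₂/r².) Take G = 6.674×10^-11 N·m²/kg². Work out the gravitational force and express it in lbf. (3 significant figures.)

Directly: F = Gm₁m₂/r².
m₁ = 3.75×10^11 t = 3.750×10^14 kg; m₂ = 13300 kg; r = 440 m; G = 6.674×10^-11 N·m²/kg².
F = 1719 N
1719 N × (1 lbf / 4.448 N) = 386.5 lbf

387 lbf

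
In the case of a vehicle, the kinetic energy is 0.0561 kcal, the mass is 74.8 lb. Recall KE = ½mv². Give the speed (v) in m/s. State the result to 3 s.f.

3.72 m/s

Rearranging KE = ½mv² for v: v = √(2·KE/m).
KE = 0.0561 kcal = 234.7 J; m = 74.8 lb = 33.93 kg.
v = 3.720 m/s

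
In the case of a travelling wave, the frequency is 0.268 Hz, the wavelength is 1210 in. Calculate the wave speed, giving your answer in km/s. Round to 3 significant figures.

0.00824 km/s

v is given directly by: v = fλ.
f = 0.268 Hz; λ = 1210 in = 30.73 m.
v = 8.237 m/s
8.237 m/s × (1 km/s / 1000 m/s) = 0.008237 km/s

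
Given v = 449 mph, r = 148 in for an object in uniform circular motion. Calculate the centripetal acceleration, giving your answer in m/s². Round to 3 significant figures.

Directly: a = v²/r.
v = 449 mph = 200.7 m/s; r = 148 in = 3.759 m.
a = 10717 m/s²

10700 m/s²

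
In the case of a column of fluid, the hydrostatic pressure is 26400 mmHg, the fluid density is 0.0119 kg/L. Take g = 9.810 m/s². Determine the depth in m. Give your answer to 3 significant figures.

30200 m

Solving P = ρ·g·h for h: h = P/(ρ·g).
P = 26400 mmHg = 3.520×10^6 Pa; ρ = 0.0119 kg/L = 11.90 kg/m³; g = 9.810 m/s².
h = 30150 m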